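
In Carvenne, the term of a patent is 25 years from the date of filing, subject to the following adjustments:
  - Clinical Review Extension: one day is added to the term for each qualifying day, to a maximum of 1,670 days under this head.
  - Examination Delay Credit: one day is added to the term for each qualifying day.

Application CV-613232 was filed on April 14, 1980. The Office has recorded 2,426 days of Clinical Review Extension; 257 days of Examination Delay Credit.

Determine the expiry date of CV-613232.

July 24, 2010

Base term: filing date + 25 years → 14 April 2005.
Clinical Review Extension: 2426 days claimed exceeds the 1670-day cap, so +1670 days → 9 November 2009.
Examination Delay Credit: +257 days → 24 July 2010.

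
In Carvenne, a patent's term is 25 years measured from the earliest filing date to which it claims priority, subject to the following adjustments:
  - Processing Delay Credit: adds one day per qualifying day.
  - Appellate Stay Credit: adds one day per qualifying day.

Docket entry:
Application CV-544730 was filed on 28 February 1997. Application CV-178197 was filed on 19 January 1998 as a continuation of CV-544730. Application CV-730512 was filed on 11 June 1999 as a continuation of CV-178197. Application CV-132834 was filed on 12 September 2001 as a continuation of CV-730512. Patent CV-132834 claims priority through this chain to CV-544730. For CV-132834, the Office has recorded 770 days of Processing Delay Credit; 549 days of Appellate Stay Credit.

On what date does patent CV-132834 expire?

October 9, 2025

Earliest priority filing: 28 February 1997.
Base term: 28 February 1997 + 25 years → 28 February 2022.
Processing Delay Credit: +770 days → 8 April 2024.
Appellate Stay Credit: +549 days → 9 October 2025.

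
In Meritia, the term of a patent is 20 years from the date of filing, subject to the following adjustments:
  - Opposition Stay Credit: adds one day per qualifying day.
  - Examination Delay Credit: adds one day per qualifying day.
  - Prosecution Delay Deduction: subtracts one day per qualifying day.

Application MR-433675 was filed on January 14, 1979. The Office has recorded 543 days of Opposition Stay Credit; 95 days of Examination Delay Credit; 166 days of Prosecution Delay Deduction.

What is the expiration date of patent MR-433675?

April 30, 2000

Base term: filing date + 20 years → 14 January 1999.
Opposition Stay Credit: +543 days → 10 July 2000.
Examination Delay Credit: +95 days → 13 October 2000.
Prosecution Delay Deduction: −166 days → 30 April 2000.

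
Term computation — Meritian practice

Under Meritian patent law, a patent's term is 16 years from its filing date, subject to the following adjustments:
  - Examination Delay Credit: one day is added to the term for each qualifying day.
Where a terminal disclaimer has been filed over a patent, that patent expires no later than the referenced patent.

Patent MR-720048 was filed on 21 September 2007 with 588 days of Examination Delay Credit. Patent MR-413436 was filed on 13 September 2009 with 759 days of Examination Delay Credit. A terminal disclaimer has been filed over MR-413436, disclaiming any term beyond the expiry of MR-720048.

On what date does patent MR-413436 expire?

2025-05-01

Natural term of MR-413436:
  Base: filing + 16 years → 13 September 2025.
  Examination Delay Credit: +759 days → 12 October 2027.
Expiry of referenced patent MR-720048:
  Base: filing + 16 years → 21 September 2023.
  Examination Delay Credit: +588 days → 1 May 2025.
Terminal disclaimer: MR-413436 expires on the earlier of 12 October 2027 and 1 May 2025.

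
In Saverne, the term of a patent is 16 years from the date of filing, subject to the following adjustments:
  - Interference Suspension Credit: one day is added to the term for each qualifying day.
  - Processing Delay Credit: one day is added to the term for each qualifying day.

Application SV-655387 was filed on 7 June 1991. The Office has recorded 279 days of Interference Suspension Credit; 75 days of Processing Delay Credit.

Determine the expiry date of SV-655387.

May 26, 2008

Base term: filing date + 16 years → 7 June 2007.
Interference Suspension Credit: +279 days → 12 March 2008.
Processing Delay Credit: +75 days → 26 May 2008.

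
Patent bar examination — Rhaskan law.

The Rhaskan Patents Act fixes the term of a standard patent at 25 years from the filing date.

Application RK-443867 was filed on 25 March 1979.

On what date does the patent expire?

March 25, 2004

Filing date + 25 years → 25 March 2004.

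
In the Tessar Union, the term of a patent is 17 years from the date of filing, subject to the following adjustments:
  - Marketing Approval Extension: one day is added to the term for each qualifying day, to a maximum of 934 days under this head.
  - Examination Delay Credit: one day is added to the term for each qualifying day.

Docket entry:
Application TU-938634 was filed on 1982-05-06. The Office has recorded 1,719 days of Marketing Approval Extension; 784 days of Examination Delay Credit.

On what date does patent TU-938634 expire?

2004-01-18

Base term: filing date + 17 years → 6 May 1999.
Marketing Approval Extension: 1719 days claimed exceeds the 934-day cap, so +934 days → 25 November 2001.
Examination Delay Credit: +784 days → 18 January 2004.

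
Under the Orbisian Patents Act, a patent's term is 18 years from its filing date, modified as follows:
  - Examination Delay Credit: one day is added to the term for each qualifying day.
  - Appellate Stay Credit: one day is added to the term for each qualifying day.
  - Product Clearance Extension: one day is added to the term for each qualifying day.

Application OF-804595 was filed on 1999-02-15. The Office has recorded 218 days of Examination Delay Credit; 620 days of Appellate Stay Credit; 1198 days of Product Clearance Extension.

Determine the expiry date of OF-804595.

Base term: filing date + 18 years → 15 February 2017.
Examination Delay Credit: +218 days → 21 September 2017.
Appellate Stay Credit: +620 days → 3 June 2019.
Product Clearance Extension: +1198 days → 13 September 2022.

2022-09-13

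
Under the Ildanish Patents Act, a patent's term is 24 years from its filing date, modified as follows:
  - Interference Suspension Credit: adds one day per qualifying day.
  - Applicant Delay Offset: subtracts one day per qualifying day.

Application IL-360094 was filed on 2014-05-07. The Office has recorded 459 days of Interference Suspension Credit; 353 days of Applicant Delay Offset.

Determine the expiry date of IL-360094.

2038-08-21

Base term: filing date + 24 years → 7 May 2038.
Interference Suspension Credit: +459 days → 9 August 2039.
Applicant Delay Offset: −353 days → 21 August 2038.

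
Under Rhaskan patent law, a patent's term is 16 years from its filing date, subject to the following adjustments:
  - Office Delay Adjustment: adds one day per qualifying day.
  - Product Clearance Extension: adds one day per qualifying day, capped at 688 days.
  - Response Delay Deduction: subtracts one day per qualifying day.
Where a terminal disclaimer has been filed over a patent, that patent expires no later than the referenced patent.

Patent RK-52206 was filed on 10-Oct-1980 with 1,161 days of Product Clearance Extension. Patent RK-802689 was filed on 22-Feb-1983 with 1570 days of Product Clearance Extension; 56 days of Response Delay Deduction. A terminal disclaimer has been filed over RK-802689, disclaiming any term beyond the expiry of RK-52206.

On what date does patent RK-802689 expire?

August 29, 1998

Natural term of RK-802689:
  Base: filing + 16 years → 22 February 1999.
  Product Clearance Extension: 1570 days claimed exceeds the 688-day cap, so +688 days → 10 January 2001.
  Response Delay Deduction: −56 days → 15 November 2000.
Expiry of referenced patent RK-52206:
  Base: filing + 16 years → 10 October 1996.
  Product Clearance Extension: 1161 days claimed exceeds the 688-day cap, so +688 days → 29 August 1998.
Terminal disclaimer: RK-802689 expires on the earlier of 15 November 2000 and 29 August 1998.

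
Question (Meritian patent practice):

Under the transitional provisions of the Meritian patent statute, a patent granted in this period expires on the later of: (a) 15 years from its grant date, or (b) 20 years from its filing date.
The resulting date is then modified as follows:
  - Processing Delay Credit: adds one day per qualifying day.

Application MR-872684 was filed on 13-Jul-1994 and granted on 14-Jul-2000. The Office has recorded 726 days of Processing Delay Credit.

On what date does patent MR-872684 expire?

(a) grant + 15 years → 14 July 2015.
(b) filing + 20 years → 13 July 2014.
Later of the two: 14 July 2015.
Processing Delay Credit: +726 days → 9 July 2017.

2017-07-09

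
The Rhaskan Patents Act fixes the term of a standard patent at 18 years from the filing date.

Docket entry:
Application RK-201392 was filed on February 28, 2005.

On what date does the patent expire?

Filing date + 18 years → 28 February 2023.

February 28, 2023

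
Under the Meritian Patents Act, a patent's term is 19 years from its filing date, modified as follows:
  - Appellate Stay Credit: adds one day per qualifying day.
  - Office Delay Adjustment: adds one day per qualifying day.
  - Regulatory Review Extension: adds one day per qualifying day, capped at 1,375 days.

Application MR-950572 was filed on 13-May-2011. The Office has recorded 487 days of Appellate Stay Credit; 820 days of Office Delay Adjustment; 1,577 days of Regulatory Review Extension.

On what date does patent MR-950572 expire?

Base term: filing date + 19 years → 13 May 2030.
Appellate Stay Credit: +487 days → 12 September 2031.
Office Delay Adjustment: +820 days → 10 December 2033.
Regulatory Review Extension: 1577 days claimed exceeds the 1375-day cap, so +1375 days → 15 September 2037.

2037-09-15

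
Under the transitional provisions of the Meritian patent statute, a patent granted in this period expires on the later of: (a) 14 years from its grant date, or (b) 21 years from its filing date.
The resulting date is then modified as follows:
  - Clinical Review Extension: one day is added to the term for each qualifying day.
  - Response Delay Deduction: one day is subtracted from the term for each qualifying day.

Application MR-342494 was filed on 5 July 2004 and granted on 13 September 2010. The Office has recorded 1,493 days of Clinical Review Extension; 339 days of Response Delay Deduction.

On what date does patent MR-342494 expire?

September 1, 2028

(a) grant + 14 years → 13 September 2024.
(b) filing + 21 years → 5 July 2025.
Later of the two: 5 July 2025.
Clinical Review Extension: +1493 days → 6 August 2029.
Response Delay Deduction: −339 days → 1 September 2028.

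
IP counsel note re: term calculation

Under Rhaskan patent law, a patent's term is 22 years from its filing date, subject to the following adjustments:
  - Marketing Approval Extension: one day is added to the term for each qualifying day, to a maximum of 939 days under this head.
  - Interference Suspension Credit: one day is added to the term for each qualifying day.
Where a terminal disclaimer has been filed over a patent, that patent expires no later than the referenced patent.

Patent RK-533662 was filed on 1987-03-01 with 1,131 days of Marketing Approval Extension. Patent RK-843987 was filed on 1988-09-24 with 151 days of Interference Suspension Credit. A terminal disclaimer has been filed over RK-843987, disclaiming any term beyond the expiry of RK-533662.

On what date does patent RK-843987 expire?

February 22, 2011

Natural term of RK-843987:
  Base: filing + 22 years → 24 September 2010.
  Interference Suspension Credit: +151 days → 22 February 2011.
Expiry of referenced patent RK-533662:
  Base: filing + 22 years → 1 March 2009.
  Marketing Approval Extension: 1131 days claimed exceeds the 939-day cap, so +939 days → 26 September 2011.
Terminal disclaimer: RK-843987 expires on the earlier of 22 February 2011 and 26 September 2011.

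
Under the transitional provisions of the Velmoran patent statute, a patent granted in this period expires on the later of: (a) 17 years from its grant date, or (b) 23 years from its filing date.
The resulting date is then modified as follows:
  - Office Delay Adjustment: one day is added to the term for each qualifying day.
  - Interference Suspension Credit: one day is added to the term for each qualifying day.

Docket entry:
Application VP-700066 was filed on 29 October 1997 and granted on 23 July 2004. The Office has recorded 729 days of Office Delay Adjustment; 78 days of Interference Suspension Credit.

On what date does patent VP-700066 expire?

(a) grant + 17 years → 23 July 2021.
(b) filing + 23 years → 29 October 2020.
Later of the two: 23 July 2021.
Office Delay Adjustment: +729 days → 22 July 2023.
Interference Suspension Credit: +78 days → 8 October 2023.

October 8, 2023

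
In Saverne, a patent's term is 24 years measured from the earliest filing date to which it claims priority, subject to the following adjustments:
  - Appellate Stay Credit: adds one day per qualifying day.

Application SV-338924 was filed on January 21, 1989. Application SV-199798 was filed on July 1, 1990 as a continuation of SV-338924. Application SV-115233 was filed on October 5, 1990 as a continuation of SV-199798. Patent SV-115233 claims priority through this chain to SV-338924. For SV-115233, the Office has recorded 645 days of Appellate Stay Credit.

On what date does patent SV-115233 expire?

2014-10-28

Earliest priority filing: 21 January 1989.
Base term: 21 January 1989 + 24 years → 21 January 2013.
Appellate Stay Credit: +645 days → 28 October 2014.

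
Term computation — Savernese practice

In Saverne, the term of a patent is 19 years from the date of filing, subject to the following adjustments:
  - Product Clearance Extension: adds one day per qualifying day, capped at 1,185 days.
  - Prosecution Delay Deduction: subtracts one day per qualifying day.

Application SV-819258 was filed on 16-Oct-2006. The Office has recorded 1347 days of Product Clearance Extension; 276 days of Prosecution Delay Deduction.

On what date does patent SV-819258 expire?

Base term: filing date + 19 years → 16 October 2025.
Product Clearance Extension: 1347 days claimed exceeds the 1185-day cap, so +1185 days → 13 January 2029.
Prosecution Delay Deduction: −276 days → 12 April 2028.

2028-04-12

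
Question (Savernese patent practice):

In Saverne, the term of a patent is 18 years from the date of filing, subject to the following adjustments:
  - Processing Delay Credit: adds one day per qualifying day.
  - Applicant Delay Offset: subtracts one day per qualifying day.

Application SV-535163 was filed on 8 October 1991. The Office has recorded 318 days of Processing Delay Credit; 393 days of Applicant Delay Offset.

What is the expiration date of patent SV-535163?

Base term: filing date + 18 years → 8 October 2009.
Processing Delay Credit: +318 days → 22 August 2010.
Applicant Delay Offset: −393 days → 25 July 2009.

July 25, 2009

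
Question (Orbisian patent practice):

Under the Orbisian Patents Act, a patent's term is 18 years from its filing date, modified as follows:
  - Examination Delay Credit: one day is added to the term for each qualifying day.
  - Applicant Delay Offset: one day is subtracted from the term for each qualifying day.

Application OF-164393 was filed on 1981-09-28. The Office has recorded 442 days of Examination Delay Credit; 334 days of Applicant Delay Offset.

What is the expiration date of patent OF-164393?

Base term: filing date + 18 years → 28 September 1999.
Examination Delay Credit: +442 days → 13 December 2000.
Applicant Delay Offset: −334 days → 14 January 2000.

January 14, 2000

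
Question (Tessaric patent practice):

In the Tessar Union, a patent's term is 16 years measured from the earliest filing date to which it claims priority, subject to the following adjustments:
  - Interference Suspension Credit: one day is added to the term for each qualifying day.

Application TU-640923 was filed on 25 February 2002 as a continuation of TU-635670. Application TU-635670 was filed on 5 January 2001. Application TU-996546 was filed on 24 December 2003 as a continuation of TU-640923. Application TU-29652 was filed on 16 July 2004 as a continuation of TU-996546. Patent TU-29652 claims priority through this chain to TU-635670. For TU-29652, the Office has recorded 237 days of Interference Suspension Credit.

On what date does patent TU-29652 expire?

Earliest priority filing: 5 January 2001.
Base term: 5 January 2001 + 16 years → 5 January 2017.
Interference Suspension Credit: +237 days → 30 August 2017.

August 30, 2017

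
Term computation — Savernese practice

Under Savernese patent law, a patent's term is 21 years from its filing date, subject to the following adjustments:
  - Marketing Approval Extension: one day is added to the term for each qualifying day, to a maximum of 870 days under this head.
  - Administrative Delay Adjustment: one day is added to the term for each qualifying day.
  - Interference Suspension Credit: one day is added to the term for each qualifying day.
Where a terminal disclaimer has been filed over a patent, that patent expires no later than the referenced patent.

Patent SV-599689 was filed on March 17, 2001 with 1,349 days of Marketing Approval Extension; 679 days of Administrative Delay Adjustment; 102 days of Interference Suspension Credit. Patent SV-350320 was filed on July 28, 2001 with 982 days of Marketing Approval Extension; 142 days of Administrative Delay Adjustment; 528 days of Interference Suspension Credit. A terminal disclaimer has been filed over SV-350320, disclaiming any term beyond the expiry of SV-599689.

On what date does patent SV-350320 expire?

Natural term of SV-350320:
  Base: filing + 21 years → 28 July 2022.
  Marketing Approval Extension: 982 days claimed exceeds the 870-day cap, so +870 days → 14 December 2024.
  Administrative Delay Adjustment: +142 days → 5 May 2025.
  Interference Suspension Credit: +528 days → 15 October 2026.
Expiry of referenced patent SV-599689:
  Base: filing + 21 years → 17 March 2022.
  Marketing Approval Extension: 1349 days claimed exceeds the 870-day cap, so +870 days → 3 August 2024.
  Administrative Delay Adjustment: +679 days → 13 June 2026.
  Interference Suspension Credit: +102 days → 23 September 2026.
Terminal disclaimer: SV-350320 expires on the earlier of 15 October 2026 and 23 September 2026.

2026-09-23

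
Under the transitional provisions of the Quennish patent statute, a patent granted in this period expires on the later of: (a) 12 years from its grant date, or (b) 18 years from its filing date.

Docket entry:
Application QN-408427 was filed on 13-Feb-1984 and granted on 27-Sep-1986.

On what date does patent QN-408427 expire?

February 13, 2002

(a) grant + 12 years → 27 September 1998.
(b) filing + 18 years → 13 February 2002.
Later of the two: 13 February 2002.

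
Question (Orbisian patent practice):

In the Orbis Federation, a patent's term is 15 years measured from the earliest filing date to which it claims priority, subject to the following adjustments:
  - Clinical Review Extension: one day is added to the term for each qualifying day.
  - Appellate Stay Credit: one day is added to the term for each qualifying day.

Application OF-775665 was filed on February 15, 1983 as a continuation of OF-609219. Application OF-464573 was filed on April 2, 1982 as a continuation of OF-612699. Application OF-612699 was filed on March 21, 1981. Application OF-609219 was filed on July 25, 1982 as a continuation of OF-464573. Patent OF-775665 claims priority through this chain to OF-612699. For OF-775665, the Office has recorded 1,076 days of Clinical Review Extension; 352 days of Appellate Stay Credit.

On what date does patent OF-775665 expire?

2000-02-17

Earliest priority filing: 21 March 1981.
Base term: 21 March 1981 + 15 years → 21 March 1996.
Clinical Review Extension: +1076 days → 2 March 1999.
Appellate Stay Credit: +352 days → 17 February 2000.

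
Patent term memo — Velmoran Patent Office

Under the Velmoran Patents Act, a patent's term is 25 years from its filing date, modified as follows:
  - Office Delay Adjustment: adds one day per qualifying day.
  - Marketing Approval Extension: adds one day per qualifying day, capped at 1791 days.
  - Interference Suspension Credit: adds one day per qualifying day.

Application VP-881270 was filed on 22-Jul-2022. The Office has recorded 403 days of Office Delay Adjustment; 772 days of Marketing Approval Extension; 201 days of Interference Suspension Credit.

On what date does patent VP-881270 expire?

Base term: filing date + 25 years → 22 July 2047.
Office Delay Adjustment: +403 days → 28 August 2048.
Marketing Approval Extension: 772 days (within the 1791-day cap) → +772 days → 9 October 2050.
Interference Suspension Credit: +201 days → 28 April 2051.

2051-04-28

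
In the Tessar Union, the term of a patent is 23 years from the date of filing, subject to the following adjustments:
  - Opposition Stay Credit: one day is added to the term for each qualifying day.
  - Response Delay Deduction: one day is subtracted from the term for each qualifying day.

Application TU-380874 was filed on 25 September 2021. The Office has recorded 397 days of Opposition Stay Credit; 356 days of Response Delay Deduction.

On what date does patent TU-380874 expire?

2044-11-05

Base term: filing date + 23 years → 25 September 2044.
Opposition Stay Credit: +397 days → 27 October 2045.
Response Delay Deduction: −356 days → 5 November 2044.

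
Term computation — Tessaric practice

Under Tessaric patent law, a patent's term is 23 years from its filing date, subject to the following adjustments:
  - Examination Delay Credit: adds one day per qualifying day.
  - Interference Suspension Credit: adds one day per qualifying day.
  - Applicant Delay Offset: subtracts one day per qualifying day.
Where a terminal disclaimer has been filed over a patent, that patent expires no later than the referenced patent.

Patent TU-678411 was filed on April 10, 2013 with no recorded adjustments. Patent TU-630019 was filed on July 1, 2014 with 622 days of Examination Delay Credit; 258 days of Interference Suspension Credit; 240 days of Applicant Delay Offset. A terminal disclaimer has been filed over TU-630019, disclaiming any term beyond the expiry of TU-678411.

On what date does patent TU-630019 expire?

Natural term of TU-630019:
  Base: filing + 23 years → 1 July 2037.
  Examination Delay Credit: +622 days → 15 March 2039.
  Interference Suspension Credit: +258 days → 28 November 2039.
  Applicant Delay Offset: −240 days → 2 April 2039.
Expiry of referenced patent TU-678411:
  Base: filing + 23 years → 10 April 2036.
Terminal disclaimer: TU-630019 expires on the earlier of 2 April 2039 and 10 April 2036.

April 10, 2036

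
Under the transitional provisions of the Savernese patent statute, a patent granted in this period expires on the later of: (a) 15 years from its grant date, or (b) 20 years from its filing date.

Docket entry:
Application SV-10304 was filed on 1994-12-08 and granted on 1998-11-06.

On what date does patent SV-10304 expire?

December 8, 2014

(a) grant + 15 years → 6 November 2013.
(b) filing + 20 years → 8 December 2014.
Later of the two: 8 December 2014.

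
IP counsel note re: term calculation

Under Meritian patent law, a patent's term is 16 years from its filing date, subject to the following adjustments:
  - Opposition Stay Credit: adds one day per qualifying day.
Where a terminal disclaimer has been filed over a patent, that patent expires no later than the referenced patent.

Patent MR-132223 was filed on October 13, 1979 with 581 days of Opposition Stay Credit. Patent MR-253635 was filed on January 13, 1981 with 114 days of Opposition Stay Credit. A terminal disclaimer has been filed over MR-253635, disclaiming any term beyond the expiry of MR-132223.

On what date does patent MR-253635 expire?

1997-05-07

Natural term of MR-253635:
  Base: filing + 16 years → 13 January 1997.
  Opposition Stay Credit: +114 days → 7 May 1997.
Expiry of referenced patent MR-132223:
  Base: filing + 16 years → 13 October 1995.
  Opposition Stay Credit: +581 days → 16 May 1997.
Terminal disclaimer: MR-253635 expires on the earlier of 7 May 1997 and 16 May 1997.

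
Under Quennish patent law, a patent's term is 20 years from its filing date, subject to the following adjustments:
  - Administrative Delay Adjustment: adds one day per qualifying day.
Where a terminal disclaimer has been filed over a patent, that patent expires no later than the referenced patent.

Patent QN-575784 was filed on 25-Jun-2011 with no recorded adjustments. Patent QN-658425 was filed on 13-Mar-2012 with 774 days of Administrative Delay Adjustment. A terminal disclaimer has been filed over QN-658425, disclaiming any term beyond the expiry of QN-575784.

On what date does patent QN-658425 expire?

June 25, 2031

Natural term of QN-658425:
  Base: filing + 20 years → 13 March 2032.
  Administrative Delay Adjustment: +774 days → 26 April 2034.
Expiry of referenced patent QN-575784:
  Base: filing + 20 years → 25 June 2031.
Terminal disclaimer: QN-658425 expires on the earlier of 26 April 2034 and 25 June 2031.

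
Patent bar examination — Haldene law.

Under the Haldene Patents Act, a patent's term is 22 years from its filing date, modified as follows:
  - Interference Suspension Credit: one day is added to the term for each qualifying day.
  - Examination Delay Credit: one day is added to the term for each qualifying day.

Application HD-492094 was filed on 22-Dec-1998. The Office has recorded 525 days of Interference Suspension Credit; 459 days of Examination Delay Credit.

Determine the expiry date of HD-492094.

September 2, 2023

Base term: filing date + 22 years → 22 December 2020.
Interference Suspension Credit: +525 days → 31 May 2022.
Examination Delay Credit: +459 days → 2 September 2023.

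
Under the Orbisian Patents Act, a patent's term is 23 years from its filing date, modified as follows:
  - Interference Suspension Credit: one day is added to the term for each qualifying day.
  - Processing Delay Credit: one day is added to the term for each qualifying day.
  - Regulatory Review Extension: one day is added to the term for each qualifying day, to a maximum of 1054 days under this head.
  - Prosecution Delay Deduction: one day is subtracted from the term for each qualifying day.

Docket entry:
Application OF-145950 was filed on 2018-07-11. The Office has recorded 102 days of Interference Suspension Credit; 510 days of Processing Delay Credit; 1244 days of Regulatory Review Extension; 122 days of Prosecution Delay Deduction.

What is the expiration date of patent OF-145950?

Base term: filing date + 23 years → 11 July 2041.
Interference Suspension Credit: +102 days → 21 October 2041.
Processing Delay Credit: +510 days → 15 March 2043.
Regulatory Review Extension: 1244 days claimed exceeds the 1054-day cap, so +1054 days → 1 February 2046.
Prosecution Delay Deduction: −122 days → 2 October 2045.

October 2, 2045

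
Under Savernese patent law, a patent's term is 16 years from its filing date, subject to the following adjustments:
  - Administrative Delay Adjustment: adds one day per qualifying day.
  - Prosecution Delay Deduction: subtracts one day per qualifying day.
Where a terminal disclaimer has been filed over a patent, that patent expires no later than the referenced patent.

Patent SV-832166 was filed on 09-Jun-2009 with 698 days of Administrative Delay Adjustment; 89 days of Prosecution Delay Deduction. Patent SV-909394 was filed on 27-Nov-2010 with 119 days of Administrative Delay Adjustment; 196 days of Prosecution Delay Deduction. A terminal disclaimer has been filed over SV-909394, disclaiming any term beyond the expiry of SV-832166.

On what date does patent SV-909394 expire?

Natural term of SV-909394:
  Base: filing + 16 years → 27 November 2026.
  Administrative Delay Adjustment: +119 days → 26 March 2027.
  Prosecution Delay Deduction: −196 days → 11 September 2026.
Expiry of referenced patent SV-832166:
  Base: filing + 16 years → 9 June 2025.
  Administrative Delay Adjustment: +698 days → 8 May 2027.
  Prosecution Delay Deduction: −89 days → 8 February 2027.
Terminal disclaimer: SV-909394 expires on the earlier of 11 September 2026 and 8 February 2027.

September 11, 2026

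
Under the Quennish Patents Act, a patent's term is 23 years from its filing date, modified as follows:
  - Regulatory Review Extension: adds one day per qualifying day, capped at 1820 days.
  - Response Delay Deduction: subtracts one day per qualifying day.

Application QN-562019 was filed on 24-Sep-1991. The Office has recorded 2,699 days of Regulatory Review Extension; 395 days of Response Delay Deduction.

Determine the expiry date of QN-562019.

August 19, 2018

Base term: filing date + 23 years → 24 September 2014.
Regulatory Review Extension: 2699 days claimed exceeds the 1820-day cap, so +1820 days → 18 September 2019.
Response Delay Deduction: −395 days → 19 August 2018.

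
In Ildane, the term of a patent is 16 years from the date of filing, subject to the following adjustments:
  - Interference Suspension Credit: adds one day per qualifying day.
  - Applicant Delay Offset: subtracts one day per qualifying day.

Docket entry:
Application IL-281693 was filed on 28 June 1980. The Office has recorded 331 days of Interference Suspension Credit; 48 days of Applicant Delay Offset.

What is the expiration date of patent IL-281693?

Base term: filing date + 16 years → 28 June 1996.
Interference Suspension Credit: +331 days → 25 May 1997.
Applicant Delay Offset: −48 days → 7 April 1997.

April 7, 1997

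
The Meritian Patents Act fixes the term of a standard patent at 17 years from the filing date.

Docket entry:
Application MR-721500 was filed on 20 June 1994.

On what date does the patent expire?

Filing date + 17 years → 20 June 2011.

June 20, 2011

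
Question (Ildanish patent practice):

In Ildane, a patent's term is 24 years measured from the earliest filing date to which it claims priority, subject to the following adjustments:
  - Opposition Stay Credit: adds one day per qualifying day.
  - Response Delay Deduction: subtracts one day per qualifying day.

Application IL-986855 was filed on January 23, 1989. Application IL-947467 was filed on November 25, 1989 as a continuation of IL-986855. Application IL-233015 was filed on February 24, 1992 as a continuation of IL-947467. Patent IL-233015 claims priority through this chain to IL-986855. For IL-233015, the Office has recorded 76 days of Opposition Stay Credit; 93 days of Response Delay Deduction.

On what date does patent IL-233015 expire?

2013-01-06

Earliest priority filing: 23 January 1989.
Base term: 23 January 1989 + 24 years → 23 January 2013.
Opposition Stay Credit: +76 days → 9 April 2013.
Response Delay Deduction: −93 days → 6 January 2013.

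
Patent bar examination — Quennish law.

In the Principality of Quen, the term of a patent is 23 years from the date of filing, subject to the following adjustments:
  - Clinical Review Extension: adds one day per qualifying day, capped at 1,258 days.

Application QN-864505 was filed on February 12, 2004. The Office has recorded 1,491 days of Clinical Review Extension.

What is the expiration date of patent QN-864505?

2030-07-24

Base term: filing date + 23 years → 12 February 2027.
Clinical Review Extension: 1491 days claimed exceeds the 1258-day cap, so +1258 days → 24 July 2030.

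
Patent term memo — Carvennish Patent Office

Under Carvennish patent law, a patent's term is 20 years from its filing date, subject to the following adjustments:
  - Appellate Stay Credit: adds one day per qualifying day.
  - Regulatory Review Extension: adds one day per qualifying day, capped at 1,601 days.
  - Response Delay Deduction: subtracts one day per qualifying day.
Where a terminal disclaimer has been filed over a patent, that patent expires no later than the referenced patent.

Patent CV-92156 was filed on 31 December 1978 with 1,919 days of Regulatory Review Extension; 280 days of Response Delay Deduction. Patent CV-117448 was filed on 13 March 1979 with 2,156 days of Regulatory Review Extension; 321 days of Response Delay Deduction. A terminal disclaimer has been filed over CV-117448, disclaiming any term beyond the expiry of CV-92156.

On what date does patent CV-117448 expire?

Natural term of CV-117448:
  Base: filing + 20 years → 13 March 1999.
  Regulatory Review Extension: 2156 days claimed exceeds the 1601-day cap, so +1601 days → 31 July 2003.
  Response Delay Deduction: −321 days → 13 September 2002.
Expiry of referenced patent CV-92156:
  Base: filing + 20 years → 31 December 1998.
  Regulatory Review Extension: 1919 days claimed exceeds the 1601-day cap, so +1601 days → 20 May 2003.
  Response Delay Deduction: −280 days → 13 August 2002.
Terminal disclaimer: CV-117448 expires on the earlier of 13 September 2002 and 13 August 2002.

2002-08-13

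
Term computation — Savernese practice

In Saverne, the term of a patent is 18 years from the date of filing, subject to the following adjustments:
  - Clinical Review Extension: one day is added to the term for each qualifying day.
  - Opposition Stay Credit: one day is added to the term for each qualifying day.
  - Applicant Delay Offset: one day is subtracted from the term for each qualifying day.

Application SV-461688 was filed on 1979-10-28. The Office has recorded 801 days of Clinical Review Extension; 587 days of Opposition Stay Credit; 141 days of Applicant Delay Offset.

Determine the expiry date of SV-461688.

Base term: filing date + 18 years → 28 October 1997.
Clinical Review Extension: +801 days → 7 January 2000.
Opposition Stay Credit: +587 days → 16 August 2001.
Applicant Delay Offset: −141 days → 28 March 2001.

March 28, 2001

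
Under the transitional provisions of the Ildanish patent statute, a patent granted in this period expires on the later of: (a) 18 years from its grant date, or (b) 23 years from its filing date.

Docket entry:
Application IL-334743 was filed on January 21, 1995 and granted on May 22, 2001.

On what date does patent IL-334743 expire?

(a) grant + 18 years → 22 May 2019.
(b) filing + 23 years → 21 January 2018.
Later of the two: 22 May 2019.

May 22, 2019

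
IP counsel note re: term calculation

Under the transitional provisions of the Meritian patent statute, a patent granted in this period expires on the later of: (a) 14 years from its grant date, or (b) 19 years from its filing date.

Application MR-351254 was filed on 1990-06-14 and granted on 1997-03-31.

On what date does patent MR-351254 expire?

(a) grant + 14 years → 31 March 2011.
(b) filing + 19 years → 14 June 2009.
Later of the two: 31 March 2011.

March 31, 2011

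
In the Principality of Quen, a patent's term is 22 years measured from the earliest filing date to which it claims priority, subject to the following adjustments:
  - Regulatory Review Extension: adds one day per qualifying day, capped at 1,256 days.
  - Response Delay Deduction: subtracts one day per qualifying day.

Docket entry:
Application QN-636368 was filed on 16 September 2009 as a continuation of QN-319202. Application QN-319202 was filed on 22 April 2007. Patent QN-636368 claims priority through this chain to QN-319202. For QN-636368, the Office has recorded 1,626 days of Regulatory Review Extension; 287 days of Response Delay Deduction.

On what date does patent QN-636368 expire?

December 17, 2031

Earliest priority filing: 22 April 2007.
Base term: 22 April 2007 + 22 years → 22 April 2029.
Regulatory Review Extension: 1626 days claimed exceeds the 1256-day cap, so +1256 days → 29 September 2032.
Response Delay Deduction: −287 days → 17 December 2031.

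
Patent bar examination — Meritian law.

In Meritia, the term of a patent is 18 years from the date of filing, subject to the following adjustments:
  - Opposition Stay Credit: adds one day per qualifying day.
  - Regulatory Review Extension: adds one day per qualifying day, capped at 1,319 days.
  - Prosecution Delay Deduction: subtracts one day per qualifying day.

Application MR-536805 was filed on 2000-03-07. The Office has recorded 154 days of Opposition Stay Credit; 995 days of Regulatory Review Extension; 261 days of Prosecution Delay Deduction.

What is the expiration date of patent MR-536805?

2020-08-11

Base term: filing date + 18 years → 7 March 2018.
Opposition Stay Credit: +154 days → 8 August 2018.
Regulatory Review Extension: 995 days (within the 1319-day cap) → +995 days → 29 April 2021.
Prosecution Delay Deduction: −261 days → 11 August 2020.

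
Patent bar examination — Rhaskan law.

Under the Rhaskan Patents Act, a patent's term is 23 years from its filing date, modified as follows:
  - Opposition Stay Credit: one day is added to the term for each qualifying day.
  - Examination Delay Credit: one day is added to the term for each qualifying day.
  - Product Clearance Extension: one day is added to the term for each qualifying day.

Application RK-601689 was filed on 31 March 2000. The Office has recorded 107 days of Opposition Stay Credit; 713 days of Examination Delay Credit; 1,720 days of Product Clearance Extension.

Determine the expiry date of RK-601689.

Base term: filing date + 23 years → 31 March 2023.
Opposition Stay Credit: +107 days → 16 July 2023.
Examination Delay Credit: +713 days → 28 June 2025.
Product Clearance Extension: +1720 days → 14 March 2030.

March 14, 2030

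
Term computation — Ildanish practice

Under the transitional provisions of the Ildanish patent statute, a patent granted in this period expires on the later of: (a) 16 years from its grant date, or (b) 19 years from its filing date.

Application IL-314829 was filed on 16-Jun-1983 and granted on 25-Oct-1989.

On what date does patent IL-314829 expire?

October 25, 2005

(a) grant + 16 years → 25 October 2005.
(b) filing + 19 years → 16 June 2002.
Later of the two: 25 October 2005.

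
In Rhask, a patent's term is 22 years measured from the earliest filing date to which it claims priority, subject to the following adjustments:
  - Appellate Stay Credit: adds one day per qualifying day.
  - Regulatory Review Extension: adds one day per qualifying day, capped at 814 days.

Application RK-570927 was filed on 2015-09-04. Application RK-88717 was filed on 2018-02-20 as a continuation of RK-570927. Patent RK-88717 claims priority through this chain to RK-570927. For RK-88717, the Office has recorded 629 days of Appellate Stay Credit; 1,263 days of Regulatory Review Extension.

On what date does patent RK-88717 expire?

August 17, 2041

Earliest priority filing: 4 September 2015.
Base term: 4 September 2015 + 22 years → 4 September 2037.
Appellate Stay Credit: +629 days → 26 May 2039.
Regulatory Review Extension: 1263 days claimed exceeds the 814-day cap, so +814 days → 17 August 2041.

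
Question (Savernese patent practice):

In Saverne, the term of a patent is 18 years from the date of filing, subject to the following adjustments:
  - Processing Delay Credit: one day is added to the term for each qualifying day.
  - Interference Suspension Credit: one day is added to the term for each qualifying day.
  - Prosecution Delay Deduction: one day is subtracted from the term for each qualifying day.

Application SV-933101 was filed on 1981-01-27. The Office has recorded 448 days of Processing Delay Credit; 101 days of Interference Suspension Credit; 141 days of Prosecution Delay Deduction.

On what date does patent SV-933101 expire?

March 10, 2000

Base term: filing date + 18 years → 27 January 1999.
Processing Delay Credit: +448 days → 19 April 2000.
Interference Suspension Credit: +101 days → 29 July 2000.
Prosecution Delay Deduction: −141 days → 10 March 2000.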